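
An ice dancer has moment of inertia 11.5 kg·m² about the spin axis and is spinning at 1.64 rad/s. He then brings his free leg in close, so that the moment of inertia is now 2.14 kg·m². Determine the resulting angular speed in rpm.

ω₂ ≈ 84.2 rpm

Angular momentum about the spin axis is conserved since the torque about it is zero.
ω₂ = I₁ω₁ / I₂ = (11.50)(1.64 rad/s) / (2.140) = 8.813 rad/s = 84.16 rpm.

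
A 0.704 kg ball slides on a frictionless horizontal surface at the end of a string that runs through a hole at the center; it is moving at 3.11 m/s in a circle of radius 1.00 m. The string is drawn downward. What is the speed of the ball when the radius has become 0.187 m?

v₂ ≈ 16.6 m/s

The only horizontal force on the mass is along the cord (radial), so it exerts no torque about the hole and angular momentum m v r is conserved.
v₂ = v₁ r₁ / r₂ = (3.11)(1.00) / (0.187) = 16.63 m/s.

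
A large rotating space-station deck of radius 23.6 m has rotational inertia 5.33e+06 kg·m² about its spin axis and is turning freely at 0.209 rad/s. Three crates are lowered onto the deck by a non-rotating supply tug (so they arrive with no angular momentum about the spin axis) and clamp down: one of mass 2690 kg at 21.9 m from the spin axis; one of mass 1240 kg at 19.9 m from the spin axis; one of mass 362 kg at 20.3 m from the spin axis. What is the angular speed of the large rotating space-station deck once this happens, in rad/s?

ω_f ≈ 0.153 rad/s

No external torque acts about the spin axis; L_before = L_after.
Added inertia Σmr² = (2690)(21.9)² + (1240)(19.9)² + (362)(20.3)² = 1.930e+06 kg·m²; I_f = 5.330e+06 + 1.930e+06 = 7.260e+06 kg·m².
ω_f = I_p ω_i / I_f = (5.330e+06)(0.209) / 7.260e+06 = 0.1534 rad/s.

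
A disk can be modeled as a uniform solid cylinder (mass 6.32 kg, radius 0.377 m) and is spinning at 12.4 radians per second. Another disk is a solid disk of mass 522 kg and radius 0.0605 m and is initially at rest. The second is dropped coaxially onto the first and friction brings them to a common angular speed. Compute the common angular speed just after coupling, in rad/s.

|ω_f| ≈ 3.97 rad/s

No external torque acts about the common axis, so total angular momentum is conserved.
Moments of inertia: I_A = ½(6.32)(0.377)² = 0.4491 kg·m²; I_B = ½(522)(0.0605)² = 0.9553 kg·m².
Taking A's sense as positive: L = (0.4491)(12.4) = 5.569 kg·m²·rad/s.
Combined I = 0.4491 + 0.9553 = 1.404 kg·m².
ω_f = L / I = 5.569 / 1.404 = 3.965 rad/s.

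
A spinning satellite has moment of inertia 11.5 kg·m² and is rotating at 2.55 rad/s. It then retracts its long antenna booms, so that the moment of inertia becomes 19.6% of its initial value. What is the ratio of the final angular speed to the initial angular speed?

Angular momentum about the spin axis is conserved since the torque about it is zero.
I₂ = 0.196 × 11.5 = 2.254 kg·m².
ω₂/ω₁ = I₁/I₂ = 11.50 / 2.254 = 5.102.

ω₂/ω₁ ≈ 5.10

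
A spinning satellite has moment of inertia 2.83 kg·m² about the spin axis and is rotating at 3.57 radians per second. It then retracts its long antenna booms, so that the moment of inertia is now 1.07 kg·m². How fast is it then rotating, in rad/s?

ω₂ ≈ 9.44 rad/s

With no external torque about the axis, L is conserved: I₁ω₁ = I₂ω₂.
ω₂ = I₁ω₁ / I₂ = (2.830)(3.57 rad/s) / (1.070) = 9.442 rad/s.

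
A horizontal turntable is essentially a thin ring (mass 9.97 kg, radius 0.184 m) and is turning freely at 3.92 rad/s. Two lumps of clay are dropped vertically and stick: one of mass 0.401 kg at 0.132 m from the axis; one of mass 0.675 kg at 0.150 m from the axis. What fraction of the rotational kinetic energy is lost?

The added mass arrives with no angular momentum about the axis, and any external torque about the axis is negligible, so the system's angular momentum is conserved.
I_p = (9.97)(0.184)² = 0.3375 kg·m².
Added inertia Σmr² = (0.401)(0.132)² + (0.675)(0.150)² = 0.02217 kg·m²; I_f = 0.3375 + 0.02217 = 0.3597 kg·m².
ω_f = I_p ω_i / I_f = (0.3375)(3.92) / 0.3597 = 3.678 rad/s.
KE_i = ½(0.3375)(3.920 rad/s)² = 2.593 J; KE_f = ½(0.3597)(3.678)² = 2.434 J.
Fraction lost = 0.06164.

fraction ≈ 0.0616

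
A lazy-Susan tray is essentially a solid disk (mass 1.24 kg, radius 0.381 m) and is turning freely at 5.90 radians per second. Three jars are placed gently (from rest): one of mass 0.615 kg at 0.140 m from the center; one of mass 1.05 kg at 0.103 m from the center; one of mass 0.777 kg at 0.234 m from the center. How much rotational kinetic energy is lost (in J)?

The added mass arrives with no angular momentum about the center, and any external torque about the center is negligible, so the system's angular momentum is conserved.
I_p = ½(1.24)(0.381)² = 0.09000 kg·m².
Added inertia Σmr² = (0.615)(0.140)² + (1.05)(0.103)² + (0.777)(0.234)² = 0.06574 kg·m²; I_f = 0.09000 + 0.06574 = 0.1557 kg·m².
ω_f = I_p ω_i / I_f = (0.09000)(5.90) / 0.1557 = 3.410 rad/s.
KE_i = ½(0.09000)(5.900 rad/s)² = 1.566 J; KE_f = ½(0.1557)(3.410)² = 0.9052 J.

energy lost ≈ 0.661 J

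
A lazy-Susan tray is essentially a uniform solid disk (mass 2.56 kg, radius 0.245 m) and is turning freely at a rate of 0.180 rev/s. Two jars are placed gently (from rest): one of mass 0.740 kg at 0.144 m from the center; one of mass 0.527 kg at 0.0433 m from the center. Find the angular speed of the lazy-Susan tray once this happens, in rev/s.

ω_f ≈ 0.148 rev/s

The added mass arrives with no angular momentum about the center, and any external torque about the center is negligible, so the system's angular momentum is conserved.
I_p = ½(2.56)(0.245)² = 0.07683 kg·m².
Added inertia Σmr² = (0.740)(0.144)² + (0.527)(0.0433)² = 0.01633 kg·m²; I_f = 0.07683 + 0.01633 = 0.09316 kg·m².
ω_f = I_p ω_i / I_f = (0.07683)(0.180) / 0.09316 = 0.1484 rev/s.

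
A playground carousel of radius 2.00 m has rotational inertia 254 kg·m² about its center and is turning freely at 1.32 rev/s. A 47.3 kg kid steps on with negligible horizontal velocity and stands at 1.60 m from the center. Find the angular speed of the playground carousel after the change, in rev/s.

ω_f ≈ 0.894 rev/s

No external torque acts about the center; L_before = L_after.
Added inertia Σmr² = (47.3)(1.60)² = 121.1 kg·m²; I_f = 254.0 + 121.1 = 375.1 kg·m².
ω_f = I_p ω_i / I_f = (254.0)(1.32) / 375.1 = 0.8939 rev/s.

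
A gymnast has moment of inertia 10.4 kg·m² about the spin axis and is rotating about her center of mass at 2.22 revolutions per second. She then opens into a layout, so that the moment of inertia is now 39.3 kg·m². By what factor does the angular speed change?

ω₂/ω₁ ≈ 0.265

Angular momentum about the spin axis is conserved since the torque about it is zero.
ω₂/ω₁ = I₁/I₂ = 10.40 / 39.30 = 0.2646.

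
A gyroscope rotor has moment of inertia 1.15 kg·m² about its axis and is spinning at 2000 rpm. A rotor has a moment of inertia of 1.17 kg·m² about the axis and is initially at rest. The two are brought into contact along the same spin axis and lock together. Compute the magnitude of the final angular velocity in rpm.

The coupling torques are internal; angular momentum about the shared axis is conserved.
Taking A's sense as positive: L = (1.150)(2000) = 2300 kg·m²·rpm.
Combined I = 1.150 + 1.170 = 2.320 kg·m².
ω_f = L / I = 2300 / 2.320 = 991.4 rpm.

|ω_f| ≈ 991 rpm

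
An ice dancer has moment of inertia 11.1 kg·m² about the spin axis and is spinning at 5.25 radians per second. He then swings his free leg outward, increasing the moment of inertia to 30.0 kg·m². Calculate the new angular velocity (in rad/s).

ω₂ ≈ 1.94 rad/s

Angular momentum about the spin axis is conserved since the torque about it is zero.
ω₂ = I₁ω₁ / I₂ = (11.10)(5.25 rad/s) / (30.00) = 1.942 rad/s.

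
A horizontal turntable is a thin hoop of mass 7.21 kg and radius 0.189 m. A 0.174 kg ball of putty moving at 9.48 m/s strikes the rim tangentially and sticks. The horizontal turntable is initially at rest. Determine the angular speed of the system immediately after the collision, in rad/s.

About the axle the impulsive forces during the collision are internal, so angular momentum about that axis is conserved.
I_p = (7.21)(0.189)² = 0.2575 kg·m². Taking the sense of the ball of putty's angular momentum as positive, L_{ball} = m v R = (0.174)(9.48)(0.189) = 0.3118 kg·m²/s.
L_i = 0 + 0.3118 = 0.3118 kg·m²/s.
After sticking, I_f = I_p + m R² = 0.2575 + (0.174)(0.189)² = 0.2638 kg·m².
ω_f = L_i / I_f = 0.3118 / 0.2638 = 1.182 rad/s.

|ω_f| ≈ 1.18 rad/s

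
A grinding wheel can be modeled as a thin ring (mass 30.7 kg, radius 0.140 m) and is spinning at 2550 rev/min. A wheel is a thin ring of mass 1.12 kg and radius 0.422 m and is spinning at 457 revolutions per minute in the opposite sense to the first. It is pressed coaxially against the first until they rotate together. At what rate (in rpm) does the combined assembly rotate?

|ω_f| ≈ 1800 rpm

The coupling torques are internal; angular momentum about the shared axis is conserved.
Moments of inertia: I_A = (30.7)(0.140)² = 0.6017 kg·m²; I_B = (1.12)(0.422)² = 0.1995 kg·m².
Taking A's sense as positive: L = (0.6017)(2550) − (0.1995)(457) = 1443 kg·m²·rpm.
Combined I = 0.6017 + 0.1995 = 0.8012 kg·m².
ω_f = L / I = 1443 / 0.8012 = 1801 rpm.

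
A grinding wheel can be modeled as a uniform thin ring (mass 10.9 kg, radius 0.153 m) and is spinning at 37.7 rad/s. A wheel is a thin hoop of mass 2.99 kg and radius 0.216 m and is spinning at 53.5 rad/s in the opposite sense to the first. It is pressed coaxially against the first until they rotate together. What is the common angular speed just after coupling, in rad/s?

No external torque acts about the common axis, so total angular momentum is conserved.
Moments of inertia: I_A = (10.9)(0.153)² = 0.2552 kg·m²; I_B = (2.99)(0.216)² = 0.1395 kg·m².
Taking A's sense as positive: L = (0.2552)(37.7) − (0.1395)(53.5) = 2.156 kg·m²·rad/s.
Combined I = 0.2552 + 0.1395 = 0.3947 kg·m².
ω_f = L / I = 2.156 / 0.3947 = 5.463 rad/s.

|ω_f| ≈ 5.46 rad/s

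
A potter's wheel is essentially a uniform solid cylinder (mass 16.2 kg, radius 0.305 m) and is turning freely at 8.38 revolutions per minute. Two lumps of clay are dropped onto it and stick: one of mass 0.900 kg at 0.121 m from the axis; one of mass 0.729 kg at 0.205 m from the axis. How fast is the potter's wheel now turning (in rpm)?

ω_f ≈ 7.92 rpm

No external torque acts about the axis; L_before = L_after.
I_p = ½(16.2)(0.305)² = 0.7535 kg·m².
Added inertia Σmr² = (0.900)(0.121)² + (0.729)(0.205)² = 0.04381 kg·m²; I_f = 0.7535 + 0.04381 = 0.7973 kg·m².
ω_f = I_p ω_i / I_f = (0.7535)(8.38) / 0.7973 = 7.920 rpm.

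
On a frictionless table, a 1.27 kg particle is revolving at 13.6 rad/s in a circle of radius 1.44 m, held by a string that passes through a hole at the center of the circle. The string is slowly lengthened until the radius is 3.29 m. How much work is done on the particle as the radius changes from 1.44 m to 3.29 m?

W ≈ -197 J

No torque about the axis ⇒ m r₁² ω₁ = m r₂² ω₂.
ω₂ = ω₁ (r₁/r₂)² = (13.6)(1.44/3.29)² = 2.605 rad/s.
W = ΔKE = ½m(v₂² − v₁²) = -196.9 J.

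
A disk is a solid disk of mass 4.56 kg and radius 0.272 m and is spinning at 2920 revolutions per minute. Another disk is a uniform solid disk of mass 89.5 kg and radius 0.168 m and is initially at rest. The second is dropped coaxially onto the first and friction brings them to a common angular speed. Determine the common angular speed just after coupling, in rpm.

|ω_f| ≈ 344 rpm

No external torque acts about the common axis, so total angular momentum is conserved.
Moments of inertia: I_A = ½(4.56)(0.272)² = 0.1687 kg·m²; I_B = ½(89.5)(0.168)² = 1.263 kg·m².
Taking A's sense as positive: L = (0.1687)(2920) = 492.6 kg·m²·rpm.
Combined I = 0.1687 + 1.263 = 1.432 kg·m².
ω_f = L / I = 492.6 / 1.432 = 344.0 rpm.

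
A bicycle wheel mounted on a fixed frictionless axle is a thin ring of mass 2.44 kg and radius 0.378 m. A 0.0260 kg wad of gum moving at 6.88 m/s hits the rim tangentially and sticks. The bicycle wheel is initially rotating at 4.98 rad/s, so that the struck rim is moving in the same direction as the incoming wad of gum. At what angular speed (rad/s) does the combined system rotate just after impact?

|ω_f| ≈ 5.12 rad/s

The axle reaction passes through the axle and exerts no torque about it; angular momentum about the axle is conserved through the impact.
I_p = (2.44)(0.378)² = 0.3486 kg·m². Taking the sense of the wad of gum's angular momentum as positive, L_{wad} = m v R = (0.0260)(6.88)(0.378) = 0.06762 kg·m²/s.
L_i = +I_p ω_p + m v R = +(0.3486)(4.98) + 0.06762 = 1.804 kg·m²/s.
After sticking, I_f = I_p + m R² = 0.3486 + (0.0260)(0.378)² = 0.3524 kg·m².
ω_f = L_i / I_f = 1.804 / 0.3524 = 5.119 rad/s.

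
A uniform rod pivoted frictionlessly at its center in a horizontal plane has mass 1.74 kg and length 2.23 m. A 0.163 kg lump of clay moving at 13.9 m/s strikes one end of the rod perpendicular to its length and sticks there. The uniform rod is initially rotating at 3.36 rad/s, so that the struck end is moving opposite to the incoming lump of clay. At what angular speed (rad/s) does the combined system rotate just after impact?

The axle reaction passes through the pivot and exerts no torque about it; angular momentum about the pivot is conserved through the impact.
I_p = (1/12)(1.74)(2.23)² = 0.7211 kg·m². Taking the sense of the lump of clay's angular momentum as positive, L_{lump} = m v R = (0.163)(13.9)(2.23/2) = 2.526 kg·m²/s.
L_i = −I_p ω_p + m v R = −(0.7211)(3.36) + 2.526 = 0.1035 kg·m²/s.
After sticking, I_f = I_p + m R² = 0.7211 + (0.163)(2.23/2)² = 0.9237 kg·m².
ω_f = L_i / I_f = 0.1035 / 0.9237 = 0.1120 rad/s.

|ω_f| ≈ 0.112 rad/s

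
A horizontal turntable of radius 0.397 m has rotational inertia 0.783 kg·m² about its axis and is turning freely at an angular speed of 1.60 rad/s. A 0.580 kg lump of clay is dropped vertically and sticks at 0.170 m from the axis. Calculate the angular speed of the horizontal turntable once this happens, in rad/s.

The added mass arrives with no angular momentum about the axis, and any external torque about the axis is negligible, so the system's angular momentum is conserved.
Added inertia Σmr² = (0.580)(0.170)² = 0.01676 kg·m²; I_f = 0.7830 + 0.01676 = 0.7998 kg·m².
ω_f = I_p ω_i / I_f = (0.7830)(1.60) / 0.7998 = 1.566 rad/s.

ω_f ≈ 1.57 rad/s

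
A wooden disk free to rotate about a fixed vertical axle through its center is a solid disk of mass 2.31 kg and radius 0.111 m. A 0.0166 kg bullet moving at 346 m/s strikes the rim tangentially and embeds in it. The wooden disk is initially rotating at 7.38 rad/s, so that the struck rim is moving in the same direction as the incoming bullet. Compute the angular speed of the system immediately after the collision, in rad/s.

The axle reaction passes through the axle and exerts no torque about it; angular momentum about the axle is conserved through the impact.
I_p = ½(2.31)(0.111)² = 0.01423 kg·m². Taking the sense of the bullet's angular momentum as positive, L_{bullet} = m v R = (0.0166)(346)(0.111) = 0.6375 kg·m²/s.
L_i = +I_p ω_p + m v R = +(0.01423)(7.38) + 0.6375 = 0.7426 kg·m²/s.
After sticking, I_f = I_p + m R² = 0.01423 + (0.0166)(0.111)² = 0.01444 kg·m².
ω_f = L_i / I_f = 0.7426 / 0.01444 = 51.44 rad/s.

|ω_f| ≈ 51.4 rad/s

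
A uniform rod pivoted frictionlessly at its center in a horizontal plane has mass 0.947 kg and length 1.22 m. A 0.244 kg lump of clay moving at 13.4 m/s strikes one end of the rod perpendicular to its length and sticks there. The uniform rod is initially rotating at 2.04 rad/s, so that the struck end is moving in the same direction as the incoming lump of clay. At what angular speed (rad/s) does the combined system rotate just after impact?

|ω_f| ≈ 10.7 rad/s

The axle reaction passes through the pivot and exerts no torque about it; angular momentum about the pivot is conserved through the impact.
I_p = (1/12)(0.947)(1.22)² = 0.1175 kg·m². Taking the sense of the lump of clay's angular momentum as positive, L_{lump} = m v R = (0.244)(13.4)(1.22/2) = 1.994 kg·m²/s.
L_i = +I_p ω_p + m v R = +(0.1175)(2.04) + 1.994 = 2.234 kg·m²/s.
After sticking, I_f = I_p + m R² = 0.1175 + (0.244)(1.22/2)² = 0.2083 kg·m².
ω_f = L_i / I_f = 2.234 / 0.2083 = 10.73 rad/s.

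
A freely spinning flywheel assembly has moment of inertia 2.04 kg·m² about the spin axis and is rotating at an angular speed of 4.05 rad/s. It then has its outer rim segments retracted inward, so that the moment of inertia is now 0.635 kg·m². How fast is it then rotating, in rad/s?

No external torque acts about the spin axis, so angular momentum is conserved.
ω₂ = I₁ω₁ / I₂ = (2.040)(4.05 rad/s) / (0.6350) = 13.01 rad/s.

ω₂ ≈ 13.0 rad/s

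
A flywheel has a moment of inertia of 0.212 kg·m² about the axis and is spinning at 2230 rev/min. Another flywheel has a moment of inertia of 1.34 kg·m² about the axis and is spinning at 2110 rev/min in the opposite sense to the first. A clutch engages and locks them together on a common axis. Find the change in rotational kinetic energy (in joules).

No external torque acts about the common axis, so total angular momentum is conserved.
Taking A's sense as positive: L = (0.2120)(2230) − (1.340)(2110) = -2355 kg·m²·rpm.
Combined I = 0.2120 + 1.340 = 1.552 kg·m².
ω_f = L / I = -2355 / 1.552 = -1517 rpm.
KE_i = ½ΣIω² = 38490 J; KE_f = ½(1.552)(158.9)² = 19590 J.

ΔKE ≈ -18900 J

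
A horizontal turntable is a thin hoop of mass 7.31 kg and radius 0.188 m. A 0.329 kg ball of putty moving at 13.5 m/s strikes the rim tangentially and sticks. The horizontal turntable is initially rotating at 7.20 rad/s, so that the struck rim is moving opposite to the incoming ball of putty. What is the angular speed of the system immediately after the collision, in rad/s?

|ω_f| ≈ 3.80 rad/s

The axle reaction passes through the axle and exerts no torque about it; angular momentum about the axle is conserved through the impact.
I_p = (7.31)(0.188)² = 0.2584 kg·m². Taking the sense of the ball of putty's angular momentum as positive, L_{ball} = m v R = (0.329)(13.5)(0.188) = 0.8350 kg·m²/s.
L_i = −I_p ω_p + m v R = −(0.2584)(7.20) + 0.8350 = -1.025 kg·m²/s.
After sticking, I_f = I_p + m R² = 0.2584 + (0.329)(0.188)² = 0.2700 kg·m².
ω_f = L_i / I_f = -1.025 / 0.2700 = -3.797 rad/s.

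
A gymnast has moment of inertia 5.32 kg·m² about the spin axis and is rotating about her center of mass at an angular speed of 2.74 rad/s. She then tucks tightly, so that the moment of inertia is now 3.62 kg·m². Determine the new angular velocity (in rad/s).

ω₂ ≈ 4.03 rad/s

Angular momentum about the spin axis is conserved since the torque about it is zero.
ω₂ = I₁ω₁ / I₂ = (5.320)(2.74 rad/s) / (3.620) = 4.027 rad/s.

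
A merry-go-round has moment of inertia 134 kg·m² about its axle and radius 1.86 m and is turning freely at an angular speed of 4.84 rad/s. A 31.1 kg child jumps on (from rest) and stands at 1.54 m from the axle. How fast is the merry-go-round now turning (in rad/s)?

ω_f ≈ 3.12 rad/s

No external torque acts about the axle; L_before = L_after.
Added inertia Σmr² = (31.1)(1.54)² = 73.76 kg·m²; I_f = 134.0 + 73.76 = 207.8 kg·m².
ω_f = I_p ω_i / I_f = (134.0)(4.84) / 207.8 = 3.122 rad/s.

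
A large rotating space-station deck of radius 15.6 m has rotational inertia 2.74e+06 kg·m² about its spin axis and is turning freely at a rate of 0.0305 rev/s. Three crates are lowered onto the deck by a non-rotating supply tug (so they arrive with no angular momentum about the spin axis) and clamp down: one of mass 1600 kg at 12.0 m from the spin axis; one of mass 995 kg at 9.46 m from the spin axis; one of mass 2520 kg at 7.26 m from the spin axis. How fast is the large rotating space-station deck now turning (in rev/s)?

ω_f ≈ 0.0262 rev/s

The added mass arrives with no angular momentum about the spin axis, and any external torque about the spin axis is negligible, so the system's angular momentum is conserved.
Added inertia Σmr² = (1600)(12.0)² + (995)(9.46)² + (2520)(7.26)² = 4.523e+05 kg·m²; I_f = 2.740e+06 + 4.523e+05 = 3.192e+06 kg·m².
ω_f = I_p ω_i / I_f = (2.740e+06)(0.0305) / 3.192e+06 = 0.02618 rev/s.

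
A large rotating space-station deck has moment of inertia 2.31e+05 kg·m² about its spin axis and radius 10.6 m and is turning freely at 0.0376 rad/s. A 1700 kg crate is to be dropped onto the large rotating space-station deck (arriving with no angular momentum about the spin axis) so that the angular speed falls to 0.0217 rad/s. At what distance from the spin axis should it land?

No external torque acts about the spin axis; L_before = L_after.
I_p ω_i = (I_p + m r²) ω_f ⇒ m r² = I_p(ω_i/ω_f − 1) = 2.310e+05(0.0376/0.0217 − 1) = 1.693e+05 kg·m².
r = √(1.693e+05/1700) = 9.978 m.

r ≈ 9.98 m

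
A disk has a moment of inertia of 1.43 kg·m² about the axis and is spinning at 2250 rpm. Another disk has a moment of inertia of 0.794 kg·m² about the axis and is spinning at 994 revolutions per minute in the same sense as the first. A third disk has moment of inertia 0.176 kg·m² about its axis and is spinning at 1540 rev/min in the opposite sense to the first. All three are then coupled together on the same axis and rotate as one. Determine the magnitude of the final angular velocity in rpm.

|ω_f| ≈ 1560 rpm

No external torque acts about the common axis, so total angular momentum is conserved.
Taking A's sense as positive: L = (1.430)(2250) + (0.7940)(994) − (0.1760)(1540) = 3736 kg·m²·rpm.
Combined I = 1.430 + 0.7940 + 0.1760 = 2.400 kg·m².
ω_f = L / I = 3736 / 2.400 = 1557 rpm.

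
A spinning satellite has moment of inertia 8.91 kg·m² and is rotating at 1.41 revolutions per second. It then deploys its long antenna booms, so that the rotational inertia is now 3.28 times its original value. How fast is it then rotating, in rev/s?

ω₂ ≈ 0.430 rev/s

With no external torque about the axis, L is conserved: I₁ω₁ = I₂ω₂.
I₂ = 3.28 × 8.91 = 29.22 kg·m².
ω₂ = I₁ω₁ / I₂ = (8.910)(1.41 rev/s) / (29.22) = 0.4299 rev/s.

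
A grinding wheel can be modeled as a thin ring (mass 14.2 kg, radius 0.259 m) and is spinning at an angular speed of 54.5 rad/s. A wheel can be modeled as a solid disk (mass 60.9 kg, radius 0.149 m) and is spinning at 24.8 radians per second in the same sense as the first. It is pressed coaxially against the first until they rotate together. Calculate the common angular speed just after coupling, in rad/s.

The coupling torques are internal; angular momentum about the shared axis is conserved.
Moments of inertia: I_A = (14.2)(0.259)² = 0.9526 kg·m²; I_B = ½(60.9)(0.149)² = 0.6760 kg·m².
Taking A's sense as positive: L = (0.9526)(54.5) + (0.6760)(24.8) = 68.68 kg·m²·rad/s.
Combined I = 0.9526 + 0.6760 = 1.629 kg·m².
ω_f = L / I = 68.68 / 1.629 = 42.17 rad/s.

|ω_f| ≈ 42.2 rad/s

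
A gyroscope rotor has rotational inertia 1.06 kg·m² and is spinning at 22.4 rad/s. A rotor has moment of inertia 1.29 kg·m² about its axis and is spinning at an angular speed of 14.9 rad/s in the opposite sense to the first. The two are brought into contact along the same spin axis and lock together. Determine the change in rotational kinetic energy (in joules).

ΔKE ≈ -405 J

No external torque acts about the common axis, so total angular momentum is conserved.
Taking A's sense as positive: L = (1.060)(22.4) − (1.290)(14.9) = 4.523 kg·m²·rad/s.
Combined I = 1.060 + 1.290 = 2.350 kg·m².
ω_f = L / I = 4.523 / 2.350 = 1.925 rad/s.
KE_i = ½ΣIω² = 409.1 J; KE_f = ½(2.350)(1.925)² = 4.353 J.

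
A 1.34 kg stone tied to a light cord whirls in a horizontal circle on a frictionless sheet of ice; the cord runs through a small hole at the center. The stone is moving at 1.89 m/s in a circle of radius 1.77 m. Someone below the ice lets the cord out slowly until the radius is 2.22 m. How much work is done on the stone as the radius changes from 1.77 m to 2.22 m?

Central (radial) force ⇒ zero torque about the center ⇒ m v r is constant.
v₂ = v₁ r₁ / r₂ = (1.89)(1.77) / (2.22) = 1.507 m/s.
W = ΔKE = ½m(v₂² − v₁²) = -0.8719 J.

W ≈ -0.872 J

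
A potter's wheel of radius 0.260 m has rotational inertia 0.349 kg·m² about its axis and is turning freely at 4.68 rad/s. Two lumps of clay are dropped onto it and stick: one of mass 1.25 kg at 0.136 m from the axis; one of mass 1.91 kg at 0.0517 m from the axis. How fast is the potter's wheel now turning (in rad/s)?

No external torque acts about the axis; L_before = L_after.
Added inertia Σmr² = (1.25)(0.136)² + (1.91)(0.0517)² = 0.02823 kg·m²; I_f = 0.3490 + 0.02823 = 0.3772 kg·m².
ω_f = I_p ω_i / I_f = (0.3490)(4.68) / 0.3772 = 4.330 rad/s.

ω_f ≈ 4.33 rad/s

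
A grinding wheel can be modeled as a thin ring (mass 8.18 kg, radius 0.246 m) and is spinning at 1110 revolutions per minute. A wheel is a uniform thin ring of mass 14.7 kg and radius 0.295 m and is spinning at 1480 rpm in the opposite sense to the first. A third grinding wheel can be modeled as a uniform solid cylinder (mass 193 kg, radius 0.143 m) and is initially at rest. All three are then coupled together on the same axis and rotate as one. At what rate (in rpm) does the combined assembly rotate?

|ω_f| ≈ 359 rpm

No external torque acts about the common axis, so total angular momentum is conserved.
Moments of inertia: I_A = (8.18)(0.246)² = 0.4950 kg·m²; I_B = (14.7)(0.295)² = 1.279 kg·m²; I_C = ½(193)(0.143)² = 1.973 kg·m².
Taking A's sense as positive: L = (0.4950)(1110) − (1.279)(1480) = -1344 kg·m²·rpm.
Combined I = 0.4950 + 1.279 + 1.973 = 3.748 kg·m².
ω_f = L / I = -1344 / 3.748 = -358.6 rpm.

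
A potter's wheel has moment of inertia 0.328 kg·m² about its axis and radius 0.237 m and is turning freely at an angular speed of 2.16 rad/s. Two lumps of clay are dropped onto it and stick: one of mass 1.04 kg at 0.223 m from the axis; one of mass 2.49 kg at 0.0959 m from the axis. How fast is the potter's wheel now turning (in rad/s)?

The added mass arrives with no angular momentum about the axis, and any external torque about the axis is negligible, so the system's angular momentum is conserved.
Added inertia Σmr² = (1.04)(0.223)² + (2.49)(0.0959)² = 0.07462 kg·m²; I_f = 0.3280 + 0.07462 = 0.4026 kg·m².
ω_f = I_p ω_i / I_f = (0.3280)(2.16) / 0.4026 = 1.760 rad/s.

ω_f ≈ 1.76 rad/s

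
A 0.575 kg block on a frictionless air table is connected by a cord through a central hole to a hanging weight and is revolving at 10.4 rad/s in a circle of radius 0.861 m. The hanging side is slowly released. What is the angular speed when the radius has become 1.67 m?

The constraining force is radial, so m r² ω about the center is conserved.
ω₂ = ω₁ (r₁/r₂)² = (10.4)(0.861/1.67)² = 2.764 rad/s.

ω₂ ≈ 2.76 rad/s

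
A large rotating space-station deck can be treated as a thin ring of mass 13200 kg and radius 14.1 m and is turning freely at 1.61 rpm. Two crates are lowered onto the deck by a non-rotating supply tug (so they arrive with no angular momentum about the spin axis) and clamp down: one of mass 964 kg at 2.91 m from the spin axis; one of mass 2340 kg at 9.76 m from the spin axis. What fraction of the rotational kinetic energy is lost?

fraction ≈ 0.0809

No external torque acts about the spin axis; L_before = L_after.
I_p = (13200)(14.1)² = 2.624e+06 kg·m².
Added inertia Σmr² = (964)(2.91)² + (2340)(9.76)² = 2.311e+05 kg·m²; I_f = 2.624e+06 + 2.311e+05 = 2.855e+06 kg·m².
ω_f = I_p ω_i / I_f = (2.624e+06)(1.61) / 2.855e+06 = 1.480 rpm.
KE_i = ½(2.624e+06)(0.1686 rad/s)² = 37300 J; KE_f = ½(2.855e+06)(0.1550)² = 34280 J.
Fraction lost = 0.08092.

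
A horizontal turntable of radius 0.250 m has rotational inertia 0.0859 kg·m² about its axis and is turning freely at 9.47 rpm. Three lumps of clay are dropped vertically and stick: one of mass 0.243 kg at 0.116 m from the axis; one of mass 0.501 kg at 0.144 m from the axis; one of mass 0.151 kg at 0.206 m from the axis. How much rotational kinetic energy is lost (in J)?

The added mass arrives with no angular momentum about the axis, and any external torque about the axis is negligible, so the system's angular momentum is conserved.
Added inertia Σmr² = (0.243)(0.116)² + (0.501)(0.144)² + (0.151)(0.206)² = 0.02007 kg·m²; I_f = 0.08590 + 0.02007 = 0.1060 kg·m².
ω_f = I_p ω_i / I_f = (0.08590)(9.47) / 0.1060 = 7.677 rpm.
KE_i = ½(0.08590)(0.9917 rad/s)² = 0.04224 J; KE_f = ½(0.1060)(0.8039)² = 0.03424 J.

energy lost ≈ 0.00800 J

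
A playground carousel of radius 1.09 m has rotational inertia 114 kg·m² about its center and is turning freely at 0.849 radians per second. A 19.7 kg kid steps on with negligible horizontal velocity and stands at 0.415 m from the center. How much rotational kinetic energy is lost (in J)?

No external torque acts about the center; L_before = L_after.
Added inertia Σmr² = (19.7)(0.415)² = 3.393 kg·m²; I_f = 114.0 + 3.393 = 117.4 kg·m².
ω_f = I_p ω_i / I_f = (114.0)(0.849) / 117.4 = 0.8245 rad/s.
KE_i = ½(114.0)(0.8490 rad/s)² = 41.09 J; KE_f = ½(117.4)(0.8245)² = 39.90 J.

energy lost ≈ 1.19 J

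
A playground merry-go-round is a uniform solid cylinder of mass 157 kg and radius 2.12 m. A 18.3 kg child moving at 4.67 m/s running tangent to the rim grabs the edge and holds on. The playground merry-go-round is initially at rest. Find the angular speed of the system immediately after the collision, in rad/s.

|ω_f| ≈ 0.416 rad/s

About the axle the impulsive forces during the collision are internal, so angular momentum about that axis is conserved.
I_p = ½(157)(2.12)² = 352.8 kg·m². Taking the sense of the child's angular momentum as positive, L_{child} = m v R = (18.3)(4.67)(2.12) = 181.2 kg·m²/s.
L_i = 0 + 181.2 = 181.2 kg·m²/s.
After sticking, I_f = I_p + m R² = 352.8 + (18.3)(2.12)² = 435.1 kg·m².
ω_f = L_i / I_f = 181.2 / 435.1 = 0.4164 rad/s.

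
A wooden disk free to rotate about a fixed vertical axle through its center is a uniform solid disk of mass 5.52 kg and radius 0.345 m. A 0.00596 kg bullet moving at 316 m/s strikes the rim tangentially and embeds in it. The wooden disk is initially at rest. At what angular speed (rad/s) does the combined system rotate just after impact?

About the axle the impulsive forces during the collision are internal, so angular momentum about that axis is conserved.
I_p = ½(5.52)(0.345)² = 0.3285 kg·m². Taking the sense of the bullet's angular momentum as positive, L_{bullet} = m v R = (0.00596)(316)(0.345) = 0.6498 kg·m²/s.
L_i = 0 + 0.6498 = 0.6498 kg·m²/s.
After sticking, I_f = I_p + m R² = 0.3285 + (0.00596)(0.345)² = 0.3292 kg·m².
ω_f = L_i / I_f = 0.6498 / 0.3292 = 1.974 rad/s.

|ω_f| ≈ 1.97 rad/s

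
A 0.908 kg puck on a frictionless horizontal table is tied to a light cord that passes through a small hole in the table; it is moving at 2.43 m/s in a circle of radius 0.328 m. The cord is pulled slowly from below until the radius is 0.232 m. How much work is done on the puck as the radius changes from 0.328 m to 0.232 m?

W ≈ 2.68 J

The only horizontal force on the mass is along the cord (radial), so it exerts no torque about the hole and angular momentum m v r is conserved.
v₂ = v₁ r₁ / r₂ = (2.43)(0.328) / (0.232) = 3.436 m/s.
W = ΔKE = ½m(v₂² − v₁²) = 2.678 J.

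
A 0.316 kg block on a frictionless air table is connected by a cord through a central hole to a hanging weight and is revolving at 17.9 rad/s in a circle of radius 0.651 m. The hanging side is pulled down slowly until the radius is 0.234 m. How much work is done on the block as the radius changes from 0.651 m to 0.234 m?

No torque about the axis ⇒ m r₁² ω₁ = m r₂² ω₂.
ω₂ = ω₁ (r₁/r₂)² = (17.9)(0.651/0.234)² = 138.5 rad/s.
W = ΔKE = ½m(v₂² − v₁²) = 144.6 J.

W ≈ 145 J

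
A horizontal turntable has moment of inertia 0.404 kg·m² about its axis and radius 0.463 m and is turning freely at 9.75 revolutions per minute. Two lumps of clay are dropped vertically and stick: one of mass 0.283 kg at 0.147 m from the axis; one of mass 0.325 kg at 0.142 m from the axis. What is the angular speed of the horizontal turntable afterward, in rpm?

ω_f ≈ 9.45 rpm

The added mass arrives with no angular momentum about the axis, and any external torque about the axis is negligible, so the system's angular momentum is conserved.
Added inertia Σmr² = (0.283)(0.147)² + (0.325)(0.142)² = 0.01267 kg·m²; I_f = 0.4040 + 0.01267 = 0.4167 kg·m².
ω_f = I_p ω_i / I_f = (0.4040)(9.75) / 0.4167 = 9.454 rpm.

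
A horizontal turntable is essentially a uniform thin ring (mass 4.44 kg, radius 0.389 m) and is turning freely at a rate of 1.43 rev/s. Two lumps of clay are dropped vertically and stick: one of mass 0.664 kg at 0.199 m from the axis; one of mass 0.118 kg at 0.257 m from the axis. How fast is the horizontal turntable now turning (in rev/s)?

The added mass arrives with no angular momentum about the axis, and any external torque about the axis is negligible, so the system's angular momentum is conserved.
I_p = (4.44)(0.389)² = 0.6719 kg·m².
Added inertia Σmr² = (0.664)(0.199)² + (0.118)(0.257)² = 0.03409 kg·m²; I_f = 0.6719 + 0.03409 = 0.7060 kg·m².
ω_f = I_p ω_i / I_f = (0.6719)(1.43) / 0.7060 = 1.361 rev/s.

ω_f ≈ 1.36 rev/s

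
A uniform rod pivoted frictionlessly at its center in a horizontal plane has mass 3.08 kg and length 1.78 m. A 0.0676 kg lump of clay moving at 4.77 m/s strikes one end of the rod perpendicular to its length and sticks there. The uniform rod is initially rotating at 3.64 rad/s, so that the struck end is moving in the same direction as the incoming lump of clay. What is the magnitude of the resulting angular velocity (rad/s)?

The axle reaction passes through the pivot and exerts no torque about it; angular momentum about the pivot is conserved through the impact.
I_p = (1/12)(3.08)(1.78)² = 0.8132 kg·m². Taking the sense of the lump of clay's angular momentum as positive, L_{lump} = m v R = (0.0676)(4.77)(1.78/2) = 0.2870 kg·m²/s.
L_i = +I_p ω_p + m v R = +(0.8132)(3.64) + 0.2870 = 3.247 kg·m²/s.
After sticking, I_f = I_p + m R² = 0.8132 + (0.0676)(1.78/2)² = 0.8668 kg·m².
ω_f = L_i / I_f = 3.247 / 0.8668 = 3.746 rad/s.

|ω_f| ≈ 3.75 rad/s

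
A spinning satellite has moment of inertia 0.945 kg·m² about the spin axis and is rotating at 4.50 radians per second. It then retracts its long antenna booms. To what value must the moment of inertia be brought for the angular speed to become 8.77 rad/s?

Angular momentum about the spin axis is conserved since the torque about it is zero.
I₂ = I₁ω₁ / ω₂ = (0.945)(4.50) / (8.77) = 0.4849 kg·m².

I₂ ≈ 0.485 kg·m²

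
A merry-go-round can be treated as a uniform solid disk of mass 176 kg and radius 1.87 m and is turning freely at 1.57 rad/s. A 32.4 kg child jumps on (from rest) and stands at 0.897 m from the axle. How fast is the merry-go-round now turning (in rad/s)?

ω_f ≈ 1.45 rad/s

No external torque acts about the axle; L_before = L_after.
I_p = ½(176)(1.87)² = 307.7 kg·m².
Added inertia Σmr² = (32.4)(0.897)² = 26.07 kg·m²; I_f = 307.7 + 26.07 = 333.8 kg·m².
ω_f = I_p ω_i / I_f = (307.7)(1.57) / 333.8 = 1.447 rad/s.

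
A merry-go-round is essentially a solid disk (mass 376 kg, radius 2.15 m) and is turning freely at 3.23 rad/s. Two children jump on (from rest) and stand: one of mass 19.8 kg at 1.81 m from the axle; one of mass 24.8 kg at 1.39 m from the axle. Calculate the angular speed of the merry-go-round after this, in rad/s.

No external torque acts about the axle; L_before = L_after.
I_p = ½(376)(2.15)² = 869.0 kg·m².
Added inertia Σmr² = (19.8)(1.81)² + (24.8)(1.39)² = 112.8 kg·m²; I_f = 869.0 + 112.8 = 981.8 kg·m².
ω_f = I_p ω_i / I_f = (869.0)(3.23) / 981.8 = 2.859 rad/s.

ω_f ≈ 2.86 rad/s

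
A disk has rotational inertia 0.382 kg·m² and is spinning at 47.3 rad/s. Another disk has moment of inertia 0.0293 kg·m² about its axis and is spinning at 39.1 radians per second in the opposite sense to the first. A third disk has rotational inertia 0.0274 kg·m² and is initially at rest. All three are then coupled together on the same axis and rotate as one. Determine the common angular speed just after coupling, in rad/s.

No external torque acts about the common axis, so total angular momentum is conserved.
Taking A's sense as positive: L = (0.3820)(47.3) − (0.02930)(39.1) = 16.92 kg·m²·rad/s.
Combined I = 0.3820 + 0.02930 + 0.02740 = 0.4387 kg·m².
ω_f = L / I = 16.92 / 0.4387 = 38.58 rad/s.

|ω_f| ≈ 38.6 rad/s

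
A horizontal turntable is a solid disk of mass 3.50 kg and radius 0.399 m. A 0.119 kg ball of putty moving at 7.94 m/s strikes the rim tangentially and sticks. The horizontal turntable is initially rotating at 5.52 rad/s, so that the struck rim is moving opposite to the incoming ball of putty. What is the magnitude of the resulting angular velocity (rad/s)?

The axle reaction passes through the axle and exerts no torque about it; angular momentum about the axle is conserved through the impact.
I_p = ½(3.50)(0.399)² = 0.2786 kg·m². Taking the sense of the ball of putty's angular momentum as positive, L_{ball} = m v R = (0.119)(7.94)(0.399) = 0.3770 kg·m²/s.
L_i = −I_p ω_p + m v R = −(0.2786)(5.52) + 0.3770 = -1.161 kg·m²/s.
After sticking, I_f = I_p + m R² = 0.2786 + (0.119)(0.399)² = 0.2975 kg·m².
ω_f = L_i / I_f = -1.161 / 0.2975 = -3.902 rad/s.

|ω_f| ≈ 3.90 rad/s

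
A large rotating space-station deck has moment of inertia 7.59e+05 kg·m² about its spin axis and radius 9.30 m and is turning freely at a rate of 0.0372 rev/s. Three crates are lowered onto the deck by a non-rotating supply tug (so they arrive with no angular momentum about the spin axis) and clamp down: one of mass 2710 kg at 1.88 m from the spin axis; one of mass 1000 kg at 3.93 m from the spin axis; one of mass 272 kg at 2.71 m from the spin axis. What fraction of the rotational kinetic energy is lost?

fraction ≈ 0.0344

No external torque acts about the spin axis; L_before = L_after.
Added inertia Σmr² = (2710)(1.88)² + (1000)(3.93)² + (272)(2.71)² = 27020 kg·m²; I_f = 7.590e+05 + 27020 = 7.860e+05 kg·m².
ω_f = I_p ω_i / I_f = (7.590e+05)(0.0372) / 7.860e+05 = 0.03592 rev/s.
KE_i = ½(7.590e+05)(0.2337 rad/s)² = 20730 J; KE_f = ½(7.860e+05)(0.2257)² = 20020 J.
Fraction lost = 0.03438.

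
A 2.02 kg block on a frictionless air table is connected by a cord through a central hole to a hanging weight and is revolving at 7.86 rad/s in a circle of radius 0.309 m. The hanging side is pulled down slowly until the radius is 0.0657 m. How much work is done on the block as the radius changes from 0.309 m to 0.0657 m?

The constraining force is radial, so m r² ω about the center is conserved.
ω₂ = ω₁ (r₁/r₂)² = (7.86)(0.309/0.0657)² = 173.9 rad/s.
W = ΔKE = ½m(v₂² − v₁²) = 125.8 J.

W ≈ 126 J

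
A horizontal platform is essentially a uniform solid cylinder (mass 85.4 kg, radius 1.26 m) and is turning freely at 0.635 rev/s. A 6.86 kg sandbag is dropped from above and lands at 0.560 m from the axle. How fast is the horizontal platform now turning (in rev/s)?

ω_f ≈ 0.615 rev/s

The added mass arrives with no angular momentum about the axle, and any external torque about the axle is negligible, so the system's angular momentum is conserved.
I_p = ½(85.4)(1.26)² = 67.79 kg·m².
Added inertia Σmr² = (6.86)(0.560)² = 2.151 kg·m²; I_f = 67.79 + 2.151 = 69.94 kg·m².
ω_f = I_p ω_i / I_f = (67.79)(0.635) / 69.94 = 0.6155 rev/s.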